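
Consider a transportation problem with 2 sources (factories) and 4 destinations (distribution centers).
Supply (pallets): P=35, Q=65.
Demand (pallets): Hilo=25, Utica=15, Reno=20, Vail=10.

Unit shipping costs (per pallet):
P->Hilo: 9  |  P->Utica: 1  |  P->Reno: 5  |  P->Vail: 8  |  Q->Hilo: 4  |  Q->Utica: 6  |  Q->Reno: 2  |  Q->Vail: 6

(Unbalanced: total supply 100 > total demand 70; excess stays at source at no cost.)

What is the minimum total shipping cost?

215

Optimal allocation:
  P–Utica: 15 × 1 = 15
  Q–Hilo: 25 × 4 = 100
  Q–Reno: 20 × 2 = 40
  Q–Vail: 10 × 6 = 60
Total = 15 + 100 + 40 + 60 = 215.
(Supply check: P ships 15; Q ships 55.)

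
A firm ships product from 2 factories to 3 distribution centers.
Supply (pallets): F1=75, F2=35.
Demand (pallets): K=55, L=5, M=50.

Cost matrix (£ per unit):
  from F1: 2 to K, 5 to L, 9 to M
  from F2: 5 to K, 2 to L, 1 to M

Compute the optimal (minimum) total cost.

305

A cheapest plan:
  F1→K: 55 × £2 = £110
  F1→L: 5 × £5 = £25
  F1→M: 15 × £9 = £135
  F2→M: 35 × £1 = £35
Total = 110 + 25 + 135 + 35 = £305.
(Supply check: F1 ships 75; F2 ships 35.)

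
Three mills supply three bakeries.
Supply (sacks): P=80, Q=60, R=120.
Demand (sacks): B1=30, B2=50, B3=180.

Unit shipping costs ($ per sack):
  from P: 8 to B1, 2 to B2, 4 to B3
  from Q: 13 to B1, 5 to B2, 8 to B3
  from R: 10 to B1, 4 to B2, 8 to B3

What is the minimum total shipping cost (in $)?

An optimal shipping plan:
  P->B3: 80 × $4 = $320
  Q->B3: 60 × $8 = $480
  R->B1: 30 × $10 = $300
  R->B2: 50 × $4 = $200
  R->B3: 40 × $8 = $320
Total = 320 + 480 + 300 + 200 + 320 = $1620.
(Supply check: P ships 80; Q ships 60; R ships 120.)

1620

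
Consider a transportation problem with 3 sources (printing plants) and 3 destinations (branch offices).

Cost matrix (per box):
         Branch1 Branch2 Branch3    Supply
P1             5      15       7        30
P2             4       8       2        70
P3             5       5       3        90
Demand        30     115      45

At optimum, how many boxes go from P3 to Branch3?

0

The minimum-cost plan:
  P1->Branch1: 30 × 5 = 150
  P2->Branch2: 25 × 8 = 200
  P2->Branch3: 45 × 2 = 90
  P3->Branch2: 90 × 5 = 450
Total cost = 890.
The route P3→Branch3 is not used.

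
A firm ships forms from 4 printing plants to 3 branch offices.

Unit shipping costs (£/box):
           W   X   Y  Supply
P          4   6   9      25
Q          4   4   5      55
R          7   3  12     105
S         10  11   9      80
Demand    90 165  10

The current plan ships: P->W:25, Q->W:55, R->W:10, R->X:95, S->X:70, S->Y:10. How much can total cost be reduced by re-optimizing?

Current plan cost = 25·4 + 55·4 + 10·7 + 95·3 + 70·11 + 10·9 = £1535.
Optimal plan:
  P->W: 25 × £4 = £100
  Q->X: 55 × £4 = £220
  R->X: 105 × £3 = £315
  S->W: 65 × £10 = £650
  S->X: 5 × £11 = £55
  S->Y: 10 × £9 = £90
Optimal cost = £1430.
Saving = 1535 − 1430 = £105.

105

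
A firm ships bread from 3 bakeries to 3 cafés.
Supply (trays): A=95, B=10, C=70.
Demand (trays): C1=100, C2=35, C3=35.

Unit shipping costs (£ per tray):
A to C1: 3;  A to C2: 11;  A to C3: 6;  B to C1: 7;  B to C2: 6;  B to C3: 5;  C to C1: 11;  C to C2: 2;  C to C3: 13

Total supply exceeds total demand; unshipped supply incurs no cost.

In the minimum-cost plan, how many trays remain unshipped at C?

An optimal plan:
  A–C1: 95 × £3 = £285
  B–C3: 10 × £5 = £50
  C–C1: 5 × £11 = £55
  C–C2: 35 × £2 = £70
  C–C3: 25 × £13 = £325
Total cost = £785.
C ships 65 of its 70, leaving 5.

5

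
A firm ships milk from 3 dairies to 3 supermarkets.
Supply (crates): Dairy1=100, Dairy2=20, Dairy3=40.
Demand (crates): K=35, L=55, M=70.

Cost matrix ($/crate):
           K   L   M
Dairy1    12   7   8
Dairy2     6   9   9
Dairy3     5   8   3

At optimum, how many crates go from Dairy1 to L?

55

The minimum-cost plan:
  Dairy1 to L: 55 × $7 = $385
  Dairy1 to M: 45 × $8 = $360
  Dairy2 to K: 20 × $6 = $120
  Dairy3 to K: 15 × $5 = $75
  Dairy3 to M: 25 × $3 = $75
Total cost = $1015.
So Dairy1→L carries 55 crates.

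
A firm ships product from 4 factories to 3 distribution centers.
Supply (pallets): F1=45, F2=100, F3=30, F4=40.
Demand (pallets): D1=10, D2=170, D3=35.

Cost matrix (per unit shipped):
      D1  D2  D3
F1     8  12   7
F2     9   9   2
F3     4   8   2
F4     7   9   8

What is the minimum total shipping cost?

Optimal allocation:
  F1 to D2: 45 × 12 = 540
  F2 to D2: 65 × 9 = 585
  F2 to D3: 35 × 2 = 70
  F3 to D1: 10 × 4 = 40
  F3 to D2: 20 × 8 = 160
  F4 to D2: 40 × 9 = 360
Total = 540 + 585 + 70 + 40 + 160 + 360 = 1755.

1755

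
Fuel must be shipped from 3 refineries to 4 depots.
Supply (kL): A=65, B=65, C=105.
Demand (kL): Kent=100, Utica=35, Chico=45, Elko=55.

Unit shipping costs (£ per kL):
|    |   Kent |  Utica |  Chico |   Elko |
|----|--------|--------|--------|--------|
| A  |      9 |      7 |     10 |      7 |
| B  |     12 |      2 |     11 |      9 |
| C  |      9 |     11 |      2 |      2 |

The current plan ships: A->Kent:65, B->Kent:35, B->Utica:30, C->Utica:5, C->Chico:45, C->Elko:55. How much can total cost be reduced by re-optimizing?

Current plan cost = 65·9 + 35·12 + 30·2 + 5·11 + 45·2 + 55·2 = £1320.
Optimal plan:
  A to Kent: 65 kL
  B to Kent: 30 kL
  B to Utica: 35 kL
  C to Kent: 5 kL
  C to Chico: 45 kL
  C to Elko: 55 kL
Optimal cost = £1260.
Saving = 1320 − 1260 = £60.

60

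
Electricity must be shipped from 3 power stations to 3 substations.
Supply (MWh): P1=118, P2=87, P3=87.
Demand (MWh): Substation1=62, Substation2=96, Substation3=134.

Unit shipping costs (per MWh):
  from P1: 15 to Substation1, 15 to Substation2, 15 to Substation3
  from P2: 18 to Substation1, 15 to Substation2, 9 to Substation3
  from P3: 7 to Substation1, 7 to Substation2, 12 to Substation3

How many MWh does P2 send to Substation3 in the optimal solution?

Optimal shipments:
  P1->Substation2: 71 × 15 = 1065
  P1->Substation3: 47 × 15 = 705
  P2->Substation3: 87 × 9 = 783
  P3->Substation1: 62 × 7 = 434
  P3->Substation2: 25 × 7 = 175
Total cost = 3162.
So P2→Substation3 carries 87 MWh.

87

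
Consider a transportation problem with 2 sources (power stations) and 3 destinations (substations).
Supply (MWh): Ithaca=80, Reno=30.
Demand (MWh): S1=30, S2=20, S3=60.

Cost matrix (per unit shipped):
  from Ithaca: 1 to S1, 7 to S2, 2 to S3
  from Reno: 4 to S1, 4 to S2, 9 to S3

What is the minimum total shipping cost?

One minimum-cost allocation:
  Ithaca->S1: 20 × 1 = 20
  Ithaca->S3: 60 × 2 = 120
  Reno->S1: 10 × 4 = 40
  Reno->S2: 20 × 4 = 80
Total = 20 + 120 + 40 + 80 = 260.
(Supply check: Ithaca ships 80; Reno ships 30.)

260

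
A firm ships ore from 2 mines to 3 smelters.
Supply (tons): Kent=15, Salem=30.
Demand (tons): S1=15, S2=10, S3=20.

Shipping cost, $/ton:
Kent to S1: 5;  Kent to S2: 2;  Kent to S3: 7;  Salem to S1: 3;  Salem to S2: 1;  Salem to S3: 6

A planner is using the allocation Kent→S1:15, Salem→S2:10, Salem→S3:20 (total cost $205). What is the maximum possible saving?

Current plan cost = 15·5 + 10·1 + 20·6 = $205.
Optimal plan:
  Kent–S2: 10 × $2 = $20
  Kent–S3: 5 × $7 = $35
  Salem–S1: 15 × $3 = $45
  Salem–S3: 15 × $6 = $90
Optimal cost = $190.
Saving = 205 − 190 = $15.

15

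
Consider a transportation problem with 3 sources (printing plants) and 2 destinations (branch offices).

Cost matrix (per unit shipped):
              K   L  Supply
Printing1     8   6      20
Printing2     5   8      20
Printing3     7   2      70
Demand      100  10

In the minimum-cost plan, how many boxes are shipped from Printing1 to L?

0

The minimum-cost plan:
  Printing1→K: 20 × 8 = 160
  Printing2→K: 20 × 5 = 100
  Printing3→K: 60 × 7 = 420
  Printing3→L: 10 × 2 = 20
Total cost = 700.
The route Printing1→L is not used.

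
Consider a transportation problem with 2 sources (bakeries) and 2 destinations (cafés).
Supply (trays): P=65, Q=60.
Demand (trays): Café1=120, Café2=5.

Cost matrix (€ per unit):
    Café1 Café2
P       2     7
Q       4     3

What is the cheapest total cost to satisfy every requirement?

One minimum-cost allocation:
  P to Café1: 65 trays
  Q to Café1: 55 trays
  Q to Café2: 5 trays
Total cost = €365.
(Supply check: P ships 65; Q ships 60.)

365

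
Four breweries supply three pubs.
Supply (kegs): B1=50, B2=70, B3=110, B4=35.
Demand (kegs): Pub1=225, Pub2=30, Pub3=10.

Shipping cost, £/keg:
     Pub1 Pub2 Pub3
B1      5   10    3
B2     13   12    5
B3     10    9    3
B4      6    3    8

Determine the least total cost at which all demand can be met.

One minimum-cost allocation:
  B1 to Pub1: 50 × £5 = £250
  B2 to Pub1: 60 × £13 = £780
  B2 to Pub3: 10 × £5 = £50
  B3 to Pub1: 110 × £10 = £1100
  B4 to Pub1: 5 × £6 = £30
  B4 to Pub2: 30 × £3 = £90
Total = 250 + 780 + 50 + 1100 + 30 + 90 = £2300.
(Supply check: B1 ships 50; B2 ships 70; B3 ships 110; B4 ships 35.)

2300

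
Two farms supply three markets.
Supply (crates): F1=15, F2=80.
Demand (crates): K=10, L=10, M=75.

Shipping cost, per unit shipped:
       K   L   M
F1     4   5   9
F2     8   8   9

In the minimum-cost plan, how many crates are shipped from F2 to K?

0

The minimum-cost plan:
  F1 to K: 10 crates
  F1 to L: 5 crates
  F2 to L: 5 crates
  F2 to M: 75 crates
Total cost = 780.
The route F2→K is not used.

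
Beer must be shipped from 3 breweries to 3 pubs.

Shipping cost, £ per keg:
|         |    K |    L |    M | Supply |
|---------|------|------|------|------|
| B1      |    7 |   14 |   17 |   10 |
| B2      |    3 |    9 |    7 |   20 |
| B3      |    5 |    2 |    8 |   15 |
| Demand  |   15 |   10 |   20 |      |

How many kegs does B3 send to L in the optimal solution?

The minimum-cost plan:
  B1 to K: 10 × £7 = £70
  B2 to K: 5 × £3 = £15
  B2 to M: 15 × £7 = £105
  B3 to L: 10 × £2 = £20
  B3 to M: 5 × £8 = £40
Total cost = £250.
So B3→L carries 10 kegs.

10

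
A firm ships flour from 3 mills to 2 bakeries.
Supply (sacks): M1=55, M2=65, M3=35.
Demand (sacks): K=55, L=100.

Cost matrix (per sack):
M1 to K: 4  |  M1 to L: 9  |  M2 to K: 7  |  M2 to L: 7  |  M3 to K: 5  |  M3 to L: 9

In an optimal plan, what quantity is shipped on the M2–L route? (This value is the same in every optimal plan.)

65

The minimum-cost plan:
  M1–K: 55 × 4 = 220
  M2–L: 65 × 7 = 455
  M3–L: 35 × 9 = 315
Total cost = 990.
So M2→L carries 65 sacks.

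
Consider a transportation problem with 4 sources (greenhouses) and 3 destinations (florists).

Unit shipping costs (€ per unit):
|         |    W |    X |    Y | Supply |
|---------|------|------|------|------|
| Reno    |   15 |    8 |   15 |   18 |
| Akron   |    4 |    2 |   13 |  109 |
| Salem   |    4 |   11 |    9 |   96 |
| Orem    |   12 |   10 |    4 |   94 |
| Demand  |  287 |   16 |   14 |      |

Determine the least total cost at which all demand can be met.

1994

An optimal shipping plan:
  Reno->W: 2 × €15 = €30
  Reno->X: 16 × €8 = €128
  Akron->W: 109 × €4 = €436
  Salem->W: 96 × €4 = €384
  Orem->W: 80 × €12 = €960
  Orem->Y: 14 × €4 = €56
Total = 30 + 128 + 436 + 384 + 960 + 56 = €1994.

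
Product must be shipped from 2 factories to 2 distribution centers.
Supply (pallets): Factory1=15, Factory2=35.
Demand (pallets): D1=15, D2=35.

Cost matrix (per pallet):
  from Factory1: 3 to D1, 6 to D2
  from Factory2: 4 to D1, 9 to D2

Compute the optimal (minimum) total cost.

Optimal allocation:
  Factory1->D2: 15 pallets
  Factory2->D1: 15 pallets
  Factory2->D2: 20 pallets
Total cost = 330.

330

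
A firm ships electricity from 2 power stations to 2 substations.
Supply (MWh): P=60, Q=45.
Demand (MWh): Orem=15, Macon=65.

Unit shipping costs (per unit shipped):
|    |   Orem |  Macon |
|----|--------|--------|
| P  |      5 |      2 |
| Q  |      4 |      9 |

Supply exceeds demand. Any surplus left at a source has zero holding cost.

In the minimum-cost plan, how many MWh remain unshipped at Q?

25

Minimum-cost shipments:
  P to Macon: 60 × 2 = 120
  Q to Orem: 15 × 4 = 60
  Q to Macon: 5 × 9 = 45
Total cost = 225.
Q ships 20 of its 45, leaving 25.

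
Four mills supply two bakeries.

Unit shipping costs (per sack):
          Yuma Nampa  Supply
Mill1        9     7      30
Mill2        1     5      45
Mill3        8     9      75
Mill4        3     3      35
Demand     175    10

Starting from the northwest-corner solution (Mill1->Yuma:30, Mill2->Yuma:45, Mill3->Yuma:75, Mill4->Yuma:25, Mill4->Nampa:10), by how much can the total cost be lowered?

20

Current plan cost = 30·9 + 45·1 + 75·8 + 25·3 + 10·3 = 1020.
Optimal plan:
  Mill1→Yuma: 20 × 9 = 180
  Mill1→Nampa: 10 × 7 = 70
  Mill2→Yuma: 45 × 1 = 45
  Mill3→Yuma: 75 × 8 = 600
  Mill4→Yuma: 35 × 3 = 105
Optimal cost = 1000.
Saving = 1020 − 1000 = 20.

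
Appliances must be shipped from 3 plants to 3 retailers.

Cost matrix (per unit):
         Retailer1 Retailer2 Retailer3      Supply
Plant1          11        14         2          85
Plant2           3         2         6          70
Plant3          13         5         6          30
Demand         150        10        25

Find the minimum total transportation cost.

A cheapest plan:
  Plant1->Retailer1: 60 × 11 = 660
  Plant1->Retailer3: 25 × 2 = 50
  Plant2->Retailer1: 70 × 3 = 210
  Plant3->Retailer1: 20 × 13 = 260
  Plant3->Retailer2: 10 × 5 = 50
Total = 660 + 50 + 210 + 260 + 50 = 1230.

1230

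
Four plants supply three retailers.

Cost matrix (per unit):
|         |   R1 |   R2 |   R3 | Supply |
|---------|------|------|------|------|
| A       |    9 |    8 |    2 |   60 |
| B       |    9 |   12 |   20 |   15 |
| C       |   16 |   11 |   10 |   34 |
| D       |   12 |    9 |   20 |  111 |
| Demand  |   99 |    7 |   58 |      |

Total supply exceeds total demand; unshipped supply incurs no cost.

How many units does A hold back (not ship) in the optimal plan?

0

An optimal plan:
  A to R1: 2 × 9 = 18
  A to R3: 58 × 2 = 116
  B to R1: 15 × 9 = 135
  D to R1: 82 × 12 = 984
  D to R2: 7 × 9 = 63
Total cost = 1316.
A ships 60 of its 60, leaving 0.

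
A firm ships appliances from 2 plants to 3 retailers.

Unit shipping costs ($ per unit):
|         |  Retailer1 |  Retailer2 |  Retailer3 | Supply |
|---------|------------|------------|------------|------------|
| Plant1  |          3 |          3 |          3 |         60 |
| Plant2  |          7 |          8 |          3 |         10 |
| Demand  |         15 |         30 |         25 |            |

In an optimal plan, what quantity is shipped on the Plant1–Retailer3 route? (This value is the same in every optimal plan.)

15

The minimum-cost plan:
  Plant1->Retailer1: 15 × $3 = $45
  Plant1->Retailer2: 30 × $3 = $90
  Plant1->Retailer3: 15 × $3 = $45
  Plant2->Retailer3: 10 × $3 = $30
Total cost = $210.
So Plant1→Retailer3 carries 15 units.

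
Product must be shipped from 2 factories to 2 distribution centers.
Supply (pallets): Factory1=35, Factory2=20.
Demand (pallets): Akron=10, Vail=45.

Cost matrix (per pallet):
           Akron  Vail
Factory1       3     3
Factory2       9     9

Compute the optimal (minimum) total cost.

A cheapest plan:
  Factory1–Vail: 35 × 3 = 105
  Factory2–Akron: 10 × 9 = 90
  Factory2–Vail: 10 × 9 = 90
Total = 105 + 90 + 90 = 285.
(Supply check: Factory1 ships 35; Factory2 ships 20.)

285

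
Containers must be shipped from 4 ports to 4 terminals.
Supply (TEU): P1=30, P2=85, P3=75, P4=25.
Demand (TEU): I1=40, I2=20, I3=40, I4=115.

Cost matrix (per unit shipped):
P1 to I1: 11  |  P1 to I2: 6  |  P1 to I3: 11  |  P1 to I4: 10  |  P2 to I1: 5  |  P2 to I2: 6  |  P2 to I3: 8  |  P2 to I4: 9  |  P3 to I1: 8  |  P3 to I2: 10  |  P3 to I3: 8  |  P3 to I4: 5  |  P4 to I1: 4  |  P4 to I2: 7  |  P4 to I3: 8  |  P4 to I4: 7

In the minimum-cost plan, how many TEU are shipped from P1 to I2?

Optimal shipments:
  P1–I2: 20 × 6 = 120
  P1–I4: 10 × 10 = 100
  P2–I1: 40 × 5 = 200
  P2–I3: 40 × 8 = 320
  P2–I4: 5 × 9 = 45
  P3–I4: 75 × 5 = 375
  P4–I4: 25 × 7 = 175
Total cost = 1335.
So P1→I2 carries 20 TEU.

20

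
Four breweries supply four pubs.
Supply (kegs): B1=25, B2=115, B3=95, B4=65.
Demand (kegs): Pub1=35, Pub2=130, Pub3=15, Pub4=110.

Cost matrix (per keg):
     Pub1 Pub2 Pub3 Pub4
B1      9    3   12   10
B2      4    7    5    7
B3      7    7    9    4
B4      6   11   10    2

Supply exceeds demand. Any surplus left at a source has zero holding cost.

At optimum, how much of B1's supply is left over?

Minimum-cost shipments:
  B1 to Pub2: 25 × 3 = 75
  B2 to Pub1: 35 × 4 = 140
  B2 to Pub2: 65 × 7 = 455
  B2 to Pub3: 15 × 5 = 75
  B3 to Pub2: 40 × 7 = 280
  B3 to Pub4: 45 × 4 = 180
  B4 to Pub4: 65 × 2 = 130
Total cost = 1335.
B1 ships 25 of its 25, leaving 0.

0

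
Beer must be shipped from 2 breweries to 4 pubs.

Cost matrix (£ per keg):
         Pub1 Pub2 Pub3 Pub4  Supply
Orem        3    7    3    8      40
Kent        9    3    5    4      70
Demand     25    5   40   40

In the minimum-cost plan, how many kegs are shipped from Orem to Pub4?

Optimal shipments:
  Orem->Pub1: 25 × £3 = £75
  Orem->Pub3: 15 × £3 = £45
  Kent->Pub2: 5 × £3 = £15
  Kent->Pub3: 25 × £5 = £125
  Kent->Pub4: 40 × £4 = £160
Total cost = £420.
The route Orem→Pub4 is not used.

0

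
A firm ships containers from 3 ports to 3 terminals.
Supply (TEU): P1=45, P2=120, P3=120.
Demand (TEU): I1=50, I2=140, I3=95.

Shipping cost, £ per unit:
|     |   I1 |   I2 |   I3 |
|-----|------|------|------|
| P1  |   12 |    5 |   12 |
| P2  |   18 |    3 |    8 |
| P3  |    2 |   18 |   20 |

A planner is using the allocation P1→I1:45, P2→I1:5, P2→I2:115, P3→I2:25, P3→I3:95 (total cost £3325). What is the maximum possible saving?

Current plan cost = 45·12 + 5·18 + 115·3 + 25·18 + 95·20 = £3325.
Optimal plan:
  P1–I2: 45 × £5 = £225
  P2–I2: 95 × £3 = £285
  P2–I3: 25 × £8 = £200
  P3–I1: 50 × £2 = £100
  P3–I3: 70 × £20 = £1400
Optimal cost = £2210.
Saving = 3325 − 2210 = £1115.

1115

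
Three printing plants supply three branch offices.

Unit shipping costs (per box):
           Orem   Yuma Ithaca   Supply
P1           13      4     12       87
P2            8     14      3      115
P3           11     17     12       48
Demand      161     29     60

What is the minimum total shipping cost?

2018

An optimal shipping plan:
  P1–Orem: 58 × 13 = 754
  P1–Yuma: 29 × 4 = 116
  P2–Orem: 55 × 8 = 440
  P2–Ithaca: 60 × 3 = 180
  P3–Orem: 48 × 11 = 528
Total = 754 + 116 + 440 + 180 + 528 = 2018.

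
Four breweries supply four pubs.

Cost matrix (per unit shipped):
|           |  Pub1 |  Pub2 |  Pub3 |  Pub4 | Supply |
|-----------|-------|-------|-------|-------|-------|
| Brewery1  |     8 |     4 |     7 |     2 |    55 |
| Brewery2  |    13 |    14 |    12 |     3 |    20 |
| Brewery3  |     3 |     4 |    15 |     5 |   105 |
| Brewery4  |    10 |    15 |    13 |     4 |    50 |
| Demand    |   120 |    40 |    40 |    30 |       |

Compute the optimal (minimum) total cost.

1155

One minimum-cost allocation:
  Brewery1→Pub2: 40 × 4 = 160
  Brewery1→Pub3: 15 × 7 = 105
  Brewery2→Pub4: 20 × 3 = 60
  Brewery3→Pub1: 105 × 3 = 315
  Brewery4→Pub1: 15 × 10 = 150
  Brewery4→Pub3: 25 × 13 = 325
  Brewery4→Pub4: 10 × 4 = 40
Total = 160 + 105 + 60 + 315 + 150 + 325 + 40 = 1155.
(Supply check: Brewery1 ships 55; Brewery2 ships 20; Brewery3 ships 105; Brewery4 ships 50.)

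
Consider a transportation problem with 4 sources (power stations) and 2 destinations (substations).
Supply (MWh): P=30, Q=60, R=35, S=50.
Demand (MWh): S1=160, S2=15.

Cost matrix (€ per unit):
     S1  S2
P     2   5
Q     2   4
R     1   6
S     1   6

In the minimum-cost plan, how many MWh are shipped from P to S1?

30

Optimal shipments:
  P to S1: 30 MWh
  Q to S1: 45 MWh
  Q to S2: 15 MWh
  R to S1: 35 MWh
  S to S1: 50 MWh
Total cost = €295.
So P→S1 carries 30 MWh.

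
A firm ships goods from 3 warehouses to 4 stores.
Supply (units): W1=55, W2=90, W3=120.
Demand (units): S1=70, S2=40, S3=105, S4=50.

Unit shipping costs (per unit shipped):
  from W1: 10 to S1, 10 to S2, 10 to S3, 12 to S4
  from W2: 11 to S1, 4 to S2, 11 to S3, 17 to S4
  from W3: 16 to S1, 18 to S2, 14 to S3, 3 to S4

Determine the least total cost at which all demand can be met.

A cheapest plan:
  W1->S1: 20 × 10 = 200
  W1->S3: 35 × 10 = 350
  W2->S1: 50 × 11 = 550
  W2->S2: 40 × 4 = 160
  W3->S3: 70 × 14 = 980
  W3->S4: 50 × 3 = 150
Total = 200 + 350 + 550 + 160 + 980 + 150 = 2390.

2390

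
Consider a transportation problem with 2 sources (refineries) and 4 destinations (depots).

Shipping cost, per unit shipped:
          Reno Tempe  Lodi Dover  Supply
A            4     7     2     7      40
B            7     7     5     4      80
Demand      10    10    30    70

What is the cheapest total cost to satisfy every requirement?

450

One minimum-cost allocation:
  A to Reno: 10 × 4 = 40
  A to Lodi: 30 × 2 = 60
  B to Tempe: 10 × 7 = 70
  B to Dover: 70 × 4 = 280
Total = 40 + 60 + 70 + 280 = 450.
(Supply check: A ships 40; B ships 80.)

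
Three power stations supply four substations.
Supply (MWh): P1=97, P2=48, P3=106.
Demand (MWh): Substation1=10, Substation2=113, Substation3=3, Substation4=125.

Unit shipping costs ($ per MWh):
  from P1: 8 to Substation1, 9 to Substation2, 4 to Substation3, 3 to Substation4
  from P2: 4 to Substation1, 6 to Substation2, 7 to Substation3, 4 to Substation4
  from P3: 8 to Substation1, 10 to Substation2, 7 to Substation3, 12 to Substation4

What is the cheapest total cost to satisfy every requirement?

1554

Optimal allocation:
  P1→Substation4: 97 × $3 = $291
  P2→Substation2: 20 × $6 = $120
  P2→Substation4: 28 × $4 = $112
  P3→Substation1: 10 × $8 = $80
  P3→Substation2: 93 × $10 = $930
  P3→Substation3: 3 × $7 = $21
Total = 291 + 120 + 112 + 80 + 930 + 21 = $1554.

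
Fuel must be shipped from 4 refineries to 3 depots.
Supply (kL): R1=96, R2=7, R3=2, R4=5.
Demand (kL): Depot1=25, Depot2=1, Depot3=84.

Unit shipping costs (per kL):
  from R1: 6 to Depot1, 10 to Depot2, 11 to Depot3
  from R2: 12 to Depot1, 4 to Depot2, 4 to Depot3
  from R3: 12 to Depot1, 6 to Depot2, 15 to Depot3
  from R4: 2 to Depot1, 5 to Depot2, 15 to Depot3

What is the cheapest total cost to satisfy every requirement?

1015

Optimal allocation:
  R1–Depot1: 20 × 6 = 120
  R1–Depot3: 76 × 11 = 836
  R2–Depot3: 7 × 4 = 28
  R3–Depot2: 1 × 6 = 6
  R3–Depot3: 1 × 15 = 15
  R4–Depot1: 5 × 2 = 10
Total = 120 + 836 + 28 + 6 + 15 + 10 = 1015.
(Supply check: R1 ships 96; R2 ships 7; R3 ships 2; R4 ships 5.)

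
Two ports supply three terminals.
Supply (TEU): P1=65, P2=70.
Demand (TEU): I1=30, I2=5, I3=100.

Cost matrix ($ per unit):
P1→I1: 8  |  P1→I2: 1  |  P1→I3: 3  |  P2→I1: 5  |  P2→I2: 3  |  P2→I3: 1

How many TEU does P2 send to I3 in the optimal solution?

40

Optimal shipments:
  P1–I2: 5 × $1 = $5
  P1–I3: 60 × $3 = $180
  P2–I1: 30 × $5 = $150
  P2–I3: 40 × $1 = $40
Total cost = $375.
So P2→I3 carries 40 TEU.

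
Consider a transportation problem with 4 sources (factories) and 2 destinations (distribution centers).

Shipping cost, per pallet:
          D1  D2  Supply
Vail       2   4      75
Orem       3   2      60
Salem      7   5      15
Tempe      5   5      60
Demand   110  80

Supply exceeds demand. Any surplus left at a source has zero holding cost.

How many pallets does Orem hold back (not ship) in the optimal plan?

Minimum-cost shipments:
  Vail→D1: 75 × 2 = 150
  Orem→D2: 60 × 2 = 120
  Salem→D2: 15 × 5 = 75
  Tempe→D1: 35 × 5 = 175
  Tempe→D2: 5 × 5 = 25
Total cost = 545.
Orem ships 60 of its 60, leaving 0.

0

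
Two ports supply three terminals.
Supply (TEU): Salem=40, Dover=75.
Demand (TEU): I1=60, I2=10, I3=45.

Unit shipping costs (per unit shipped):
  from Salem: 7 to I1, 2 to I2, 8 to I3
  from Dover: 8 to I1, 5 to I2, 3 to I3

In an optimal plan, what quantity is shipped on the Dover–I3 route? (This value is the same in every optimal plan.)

45

Solving gives:
  Salem->I1: 30 × 7 = 210
  Salem->I2: 10 × 2 = 20
  Dover->I1: 30 × 8 = 240
  Dover->I3: 45 × 3 = 135
Total cost = 605.
So Dover→I3 carries 45 TEU.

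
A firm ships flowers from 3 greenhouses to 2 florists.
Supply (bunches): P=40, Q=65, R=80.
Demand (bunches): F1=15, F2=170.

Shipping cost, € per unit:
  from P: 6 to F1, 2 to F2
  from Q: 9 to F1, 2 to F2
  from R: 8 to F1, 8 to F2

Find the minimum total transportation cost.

850

Optimal allocation:
  P to F2: 40 bunches
  Q to F2: 65 bunches
  R to F1: 15 bunches
  R to F2: 65 bunches
Total cost = €850.
(Supply check: P ships 40; Q ships 65; R ships 80.)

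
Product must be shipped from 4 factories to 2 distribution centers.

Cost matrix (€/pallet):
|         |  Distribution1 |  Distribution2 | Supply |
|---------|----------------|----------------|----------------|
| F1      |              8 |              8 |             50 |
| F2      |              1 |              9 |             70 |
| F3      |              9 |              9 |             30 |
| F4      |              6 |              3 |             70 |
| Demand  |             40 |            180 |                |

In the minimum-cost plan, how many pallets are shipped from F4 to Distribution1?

Optimal shipments:
  F1→Distribution2: 50 pallets
  F2→Distribution1: 40 pallets
  F2→Distribution2: 30 pallets
  F3→Distribution2: 30 pallets
  F4→Distribution2: 70 pallets
Total cost = €1190.
The route F4→Distribution1 is not used.

0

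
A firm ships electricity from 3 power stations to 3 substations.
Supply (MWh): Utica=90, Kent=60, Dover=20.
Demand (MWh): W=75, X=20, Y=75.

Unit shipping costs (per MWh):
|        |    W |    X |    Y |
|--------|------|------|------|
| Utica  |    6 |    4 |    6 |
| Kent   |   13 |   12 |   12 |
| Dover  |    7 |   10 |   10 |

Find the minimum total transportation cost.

1360

One minimum-cost allocation:
  Utica→W: 55 × 6 = 330
  Utica→X: 20 × 4 = 80
  Utica→Y: 15 × 6 = 90
  Kent→Y: 60 × 12 = 720
  Dover→W: 20 × 7 = 140
Total = 330 + 80 + 90 + 720 + 140 = 1360.
(Supply check: Utica ships 90; Kent ships 60; Dover ships 20.)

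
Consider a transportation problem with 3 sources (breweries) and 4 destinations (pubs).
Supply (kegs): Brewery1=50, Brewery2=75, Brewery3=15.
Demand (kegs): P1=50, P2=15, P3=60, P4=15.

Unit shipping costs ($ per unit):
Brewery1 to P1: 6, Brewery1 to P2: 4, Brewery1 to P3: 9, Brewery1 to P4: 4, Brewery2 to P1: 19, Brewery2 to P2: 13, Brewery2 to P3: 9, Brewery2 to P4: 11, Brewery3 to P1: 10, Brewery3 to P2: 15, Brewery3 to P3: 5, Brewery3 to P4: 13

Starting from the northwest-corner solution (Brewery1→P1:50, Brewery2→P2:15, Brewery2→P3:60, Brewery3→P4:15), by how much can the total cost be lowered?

Current plan cost = 50·6 + 15·13 + 60·9 + 15·13 = $1230.
Optimal plan:
  Brewery1–P1: 35 × $6 = $210
  Brewery1–P2: 15 × $4 = $60
  Brewery2–P3: 60 × $9 = $540
  Brewery2–P4: 15 × $11 = $165
  Brewery3–P1: 15 × $10 = $150
Optimal cost = $1125.
Saving = 1230 − 1125 = $105.

105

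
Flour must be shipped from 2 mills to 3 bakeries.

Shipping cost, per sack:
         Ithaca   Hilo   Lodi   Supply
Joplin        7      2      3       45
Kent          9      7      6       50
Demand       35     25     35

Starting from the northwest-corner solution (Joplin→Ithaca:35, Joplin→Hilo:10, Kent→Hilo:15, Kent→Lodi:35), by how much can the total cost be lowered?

65

Current plan cost = 35·7 + 10·2 + 15·7 + 35·6 = 580.
Optimal plan:
  Joplin->Hilo: 25 × 2 = 50
  Joplin->Lodi: 20 × 3 = 60
  Kent->Ithaca: 35 × 9 = 315
  Kent->Lodi: 15 × 6 = 90
Optimal cost = 515.
Saving = 580 − 515 = 65.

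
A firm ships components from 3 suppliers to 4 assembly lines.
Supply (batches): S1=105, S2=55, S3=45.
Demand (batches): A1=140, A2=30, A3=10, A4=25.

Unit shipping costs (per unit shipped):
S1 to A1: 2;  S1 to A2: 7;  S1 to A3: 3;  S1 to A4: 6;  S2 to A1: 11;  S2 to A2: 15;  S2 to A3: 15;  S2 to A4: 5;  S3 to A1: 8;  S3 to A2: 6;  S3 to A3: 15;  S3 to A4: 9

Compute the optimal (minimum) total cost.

One minimum-cost allocation:
  S1→A1: 95 × 2 = 190
  S1→A3: 10 × 3 = 30
  S2→A1: 30 × 11 = 330
  S2→A4: 25 × 5 = 125
  S3→A1: 15 × 8 = 120
  S3→A2: 30 × 6 = 180
Total = 190 + 30 + 330 + 125 + 120 + 180 = 975.
(Supply check: S1 ships 105; S2 ships 55; S3 ships 45.)

975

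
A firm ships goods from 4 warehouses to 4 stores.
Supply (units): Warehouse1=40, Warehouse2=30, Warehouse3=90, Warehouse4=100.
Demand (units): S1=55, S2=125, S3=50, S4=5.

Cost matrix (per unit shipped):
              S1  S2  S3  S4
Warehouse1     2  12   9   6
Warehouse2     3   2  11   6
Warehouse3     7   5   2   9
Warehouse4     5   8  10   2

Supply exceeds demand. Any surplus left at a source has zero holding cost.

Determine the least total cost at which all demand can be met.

965

A cheapest plan:
  Warehouse1–S1: 40 × 2 = 80
  Warehouse2–S2: 30 × 2 = 60
  Warehouse3–S2: 40 × 5 = 200
  Warehouse3–S3: 50 × 2 = 100
  Warehouse4–S1: 15 × 5 = 75
  Warehouse4–S2: 55 × 8 = 440
  Warehouse4–S4: 5 × 2 = 10
Total = 80 + 60 + 200 + 100 + 75 + 440 + 10 = 965.
(Supply check: Warehouse1 ships 40; Warehouse2 ships 30; Warehouse3 ships 90; Warehouse4 ships 75.)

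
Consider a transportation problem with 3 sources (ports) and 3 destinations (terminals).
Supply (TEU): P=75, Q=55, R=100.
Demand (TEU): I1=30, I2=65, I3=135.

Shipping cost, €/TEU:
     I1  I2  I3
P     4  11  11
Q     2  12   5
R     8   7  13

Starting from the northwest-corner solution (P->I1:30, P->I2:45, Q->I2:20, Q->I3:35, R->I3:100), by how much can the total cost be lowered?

Current plan cost = 30·4 + 45·11 + 20·12 + 35·5 + 100·13 = €2330.
Optimal plan:
  P→I1: 30 × €4 = €120
  P→I3: 45 × €11 = €495
  Q→I3: 55 × €5 = €275
  R→I2: 65 × €7 = €455
  R→I3: 35 × €13 = €455
Optimal cost = €1800.
Saving = 2330 − 1800 = €530.

530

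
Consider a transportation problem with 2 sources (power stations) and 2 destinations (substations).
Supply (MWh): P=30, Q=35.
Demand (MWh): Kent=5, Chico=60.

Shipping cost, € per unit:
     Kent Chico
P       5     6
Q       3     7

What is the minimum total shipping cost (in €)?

405

A cheapest plan:
  P→Chico: 30 × €6 = €180
  Q→Kent: 5 × €3 = €15
  Q→Chico: 30 × €7 = €210
Total = 180 + 15 + 210 = €405.
(Supply check: P ships 30; Q ships 35.)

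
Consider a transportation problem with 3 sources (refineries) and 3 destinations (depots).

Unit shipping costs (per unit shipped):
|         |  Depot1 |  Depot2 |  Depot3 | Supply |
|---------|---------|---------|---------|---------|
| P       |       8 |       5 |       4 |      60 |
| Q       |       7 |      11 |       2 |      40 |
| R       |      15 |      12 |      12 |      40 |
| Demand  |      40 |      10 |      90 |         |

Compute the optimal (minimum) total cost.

An optimal shipping plan:
  P to Depot2: 10 × 5 = 50
  P to Depot3: 50 × 4 = 200
  Q to Depot3: 40 × 2 = 80
  R to Depot1: 40 × 15 = 600
Total = 50 + 200 + 80 + 600 = 930.

930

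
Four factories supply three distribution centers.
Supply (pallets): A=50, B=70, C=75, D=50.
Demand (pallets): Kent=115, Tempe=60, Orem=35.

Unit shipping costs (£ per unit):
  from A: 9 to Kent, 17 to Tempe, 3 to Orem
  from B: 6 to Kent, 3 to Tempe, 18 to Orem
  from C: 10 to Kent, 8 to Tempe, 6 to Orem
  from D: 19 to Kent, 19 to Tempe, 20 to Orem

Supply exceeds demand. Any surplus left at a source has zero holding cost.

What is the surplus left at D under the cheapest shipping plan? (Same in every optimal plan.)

An optimal plan:
  A->Kent: 15 × £9 = £135
  A->Orem: 35 × £3 = £105
  B->Kent: 10 × £6 = £60
  B->Tempe: 60 × £3 = £180
  C->Kent: 75 × £10 = £750
  D->Kent: 15 × £19 = £285
Total cost = £1515.
D ships 15 of its 50, leaving 35.

35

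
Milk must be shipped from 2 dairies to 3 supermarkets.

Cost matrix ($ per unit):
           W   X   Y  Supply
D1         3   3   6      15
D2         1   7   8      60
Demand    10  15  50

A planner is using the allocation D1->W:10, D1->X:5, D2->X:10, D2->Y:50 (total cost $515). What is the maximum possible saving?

Current plan cost = 10·3 + 5·3 + 10·7 + 50·8 = $515.
Optimal plan:
  D1–X: 15 × $3 = $45
  D2–W: 10 × $1 = $10
  D2–Y: 50 × $8 = $400
Optimal cost = $455.
Saving = 515 − 455 = $60.

60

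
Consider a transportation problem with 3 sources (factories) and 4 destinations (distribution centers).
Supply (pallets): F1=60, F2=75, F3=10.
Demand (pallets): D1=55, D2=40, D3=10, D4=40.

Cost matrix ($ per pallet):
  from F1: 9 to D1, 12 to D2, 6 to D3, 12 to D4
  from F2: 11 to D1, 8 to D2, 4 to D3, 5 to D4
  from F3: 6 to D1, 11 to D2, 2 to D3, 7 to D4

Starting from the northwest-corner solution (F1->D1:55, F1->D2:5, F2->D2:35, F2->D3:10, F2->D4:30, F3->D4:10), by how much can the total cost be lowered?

Current plan cost = 55·9 + 5·12 + 35·8 + 10·4 + 30·5 + 10·7 = $1095.
Optimal plan:
  F1–D1: 55 × $9 = $495
  F1–D2: 5 × $12 = $60
  F2–D2: 35 × $8 = $280
  F2–D4: 40 × $5 = $200
  F3–D3: 10 × $2 = $20
Optimal cost = $1055.
Saving = 1095 − 1055 = $40.

40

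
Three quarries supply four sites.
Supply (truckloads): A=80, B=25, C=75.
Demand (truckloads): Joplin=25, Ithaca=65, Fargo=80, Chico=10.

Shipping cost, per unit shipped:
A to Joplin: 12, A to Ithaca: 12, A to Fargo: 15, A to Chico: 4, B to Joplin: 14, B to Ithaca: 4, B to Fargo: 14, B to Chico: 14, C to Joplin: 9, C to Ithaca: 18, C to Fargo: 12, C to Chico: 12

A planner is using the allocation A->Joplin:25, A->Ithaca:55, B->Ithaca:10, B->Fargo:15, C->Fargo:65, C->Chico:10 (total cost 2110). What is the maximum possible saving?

Current plan cost = 25·12 + 55·12 + 10·4 + 15·14 + 65·12 + 10·12 = 2110.
Optimal plan:
  A->Ithaca: 40 × 12 = 480
  A->Fargo: 30 × 15 = 450
  A->Chico: 10 × 4 = 40
  B->Ithaca: 25 × 4 = 100
  C->Joplin: 25 × 9 = 225
  C->Fargo: 50 × 12 = 600
Optimal cost = 1895.
Saving = 2110 − 1895 = 215.

215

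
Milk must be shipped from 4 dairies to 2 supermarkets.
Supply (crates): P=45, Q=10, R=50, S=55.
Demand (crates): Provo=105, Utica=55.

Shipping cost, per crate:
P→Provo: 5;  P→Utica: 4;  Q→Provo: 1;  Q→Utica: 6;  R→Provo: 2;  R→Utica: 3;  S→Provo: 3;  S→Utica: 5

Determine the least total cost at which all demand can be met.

Optimal allocation:
  P->Utica: 45 × 4 = 180
  Q->Provo: 10 × 1 = 10
  R->Provo: 40 × 2 = 80
  R->Utica: 10 × 3 = 30
  S->Provo: 55 × 3 = 165
Total = 180 + 10 + 80 + 30 + 165 = 465.

465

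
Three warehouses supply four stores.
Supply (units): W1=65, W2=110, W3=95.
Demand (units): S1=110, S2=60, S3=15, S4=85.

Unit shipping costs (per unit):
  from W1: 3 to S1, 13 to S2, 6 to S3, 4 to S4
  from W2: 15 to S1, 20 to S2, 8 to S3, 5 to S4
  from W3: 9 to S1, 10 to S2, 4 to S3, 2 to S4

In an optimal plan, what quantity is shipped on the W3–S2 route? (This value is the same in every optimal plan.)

60

The minimum-cost plan:
  W1–S1: 65 × 3 = 195
  W2–S1: 10 × 15 = 150
  W2–S3: 15 × 8 = 120
  W2–S4: 85 × 5 = 425
  W3–S1: 35 × 9 = 315
  W3–S2: 60 × 10 = 600
Total cost = 1805.
So W3→S2 carries 60 units.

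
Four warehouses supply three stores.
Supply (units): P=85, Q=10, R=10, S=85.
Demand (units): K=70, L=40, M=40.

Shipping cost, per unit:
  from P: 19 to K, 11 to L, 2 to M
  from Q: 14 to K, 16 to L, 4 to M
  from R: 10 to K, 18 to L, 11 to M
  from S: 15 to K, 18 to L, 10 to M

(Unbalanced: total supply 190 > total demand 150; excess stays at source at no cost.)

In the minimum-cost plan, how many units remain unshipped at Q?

0

Minimum-cost shipments:
  P–L: 40 × 11 = 440
  P–M: 40 × 2 = 80
  Q–K: 10 × 14 = 140
  R–K: 10 × 10 = 100
  S–K: 50 × 15 = 750
Total cost = 1510.
Q ships 10 of its 10, leaving 0.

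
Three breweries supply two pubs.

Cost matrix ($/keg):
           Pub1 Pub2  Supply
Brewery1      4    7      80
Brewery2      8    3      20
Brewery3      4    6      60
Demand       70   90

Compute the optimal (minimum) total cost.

One minimum-cost allocation:
  Brewery1→Pub1: 70 × $4 = $280
  Brewery1→Pub2: 10 × $7 = $70
  Brewery2→Pub2: 20 × $3 = $60
  Brewery3→Pub2: 60 × $6 = $360
Total = 280 + 70 + 60 + 360 = $770.

770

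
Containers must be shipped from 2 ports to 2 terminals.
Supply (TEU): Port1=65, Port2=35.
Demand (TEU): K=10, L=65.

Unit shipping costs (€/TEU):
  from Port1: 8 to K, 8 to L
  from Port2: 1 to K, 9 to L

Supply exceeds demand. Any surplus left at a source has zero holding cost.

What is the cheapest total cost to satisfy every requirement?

530

A cheapest plan:
  Port1–L: 65 × €8 = €520
  Port2–K: 10 × €1 = €10
Total = 520 + 10 = €530.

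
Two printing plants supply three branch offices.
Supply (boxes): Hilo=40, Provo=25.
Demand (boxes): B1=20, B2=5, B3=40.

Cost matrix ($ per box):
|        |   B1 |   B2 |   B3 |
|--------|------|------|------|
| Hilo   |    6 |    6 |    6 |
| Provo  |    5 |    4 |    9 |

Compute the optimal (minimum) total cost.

Optimal allocation:
  Hilo->B3: 40 × $6 = $240
  Provo->B1: 20 × $5 = $100
  Provo->B2: 5 × $4 = $20
Total = 240 + 100 + 20 = $360.

360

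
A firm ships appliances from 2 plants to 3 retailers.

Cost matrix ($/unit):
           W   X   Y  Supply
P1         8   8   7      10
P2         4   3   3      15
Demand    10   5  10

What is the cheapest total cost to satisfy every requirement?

Optimal allocation:
  P1 to W: 10 × $8 = $80
  P2 to X: 5 × $3 = $15
  P2 to Y: 10 × $3 = $30
Total = 80 + 15 + 30 = $125.
(Supply check: P1 ships 10; P2 ships 15.)

125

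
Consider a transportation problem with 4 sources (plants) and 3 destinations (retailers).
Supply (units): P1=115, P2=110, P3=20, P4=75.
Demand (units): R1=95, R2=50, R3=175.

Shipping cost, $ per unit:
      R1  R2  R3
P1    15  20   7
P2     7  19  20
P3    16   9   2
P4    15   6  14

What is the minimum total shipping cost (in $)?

2460

An optimal shipping plan:
  P1–R3: 115 units
  P2–R1: 95 units
  P2–R3: 15 units
  P3–R3: 20 units
  P4–R2: 50 units
  P4–R3: 25 units
Total cost = $2460.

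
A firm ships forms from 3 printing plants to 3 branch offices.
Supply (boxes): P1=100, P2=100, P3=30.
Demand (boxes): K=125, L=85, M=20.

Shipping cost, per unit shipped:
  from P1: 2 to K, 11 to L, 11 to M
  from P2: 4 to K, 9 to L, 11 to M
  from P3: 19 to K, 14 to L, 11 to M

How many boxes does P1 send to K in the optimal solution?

100

Optimal shipments:
  P1–K: 100 × 2 = 200
  P2–K: 25 × 4 = 100
  P2–L: 75 × 9 = 675
  P3–L: 10 × 14 = 140
  P3–M: 20 × 11 = 220
Total cost = 1335.
So P1→K carries 100 boxes.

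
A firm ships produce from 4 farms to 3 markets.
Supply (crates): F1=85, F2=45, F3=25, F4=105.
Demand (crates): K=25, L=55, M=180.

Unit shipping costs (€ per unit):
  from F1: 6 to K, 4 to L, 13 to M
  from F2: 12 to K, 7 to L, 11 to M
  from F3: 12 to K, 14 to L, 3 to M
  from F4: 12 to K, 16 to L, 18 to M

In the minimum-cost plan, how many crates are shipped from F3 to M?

Solving gives:
  F1–K: 25 crates
  F1–L: 55 crates
  F1–M: 5 crates
  F2–M: 45 crates
  F3–M: 25 crates
  F4–M: 105 crates
Total cost = €2895.
So F3→M carries 25 crates.

25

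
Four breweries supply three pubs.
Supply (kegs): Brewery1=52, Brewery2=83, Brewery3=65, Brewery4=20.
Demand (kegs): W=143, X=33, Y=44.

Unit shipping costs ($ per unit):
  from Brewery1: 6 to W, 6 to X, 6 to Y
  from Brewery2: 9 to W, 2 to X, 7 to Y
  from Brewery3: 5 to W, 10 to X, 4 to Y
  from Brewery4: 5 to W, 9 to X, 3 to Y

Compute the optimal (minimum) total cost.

A cheapest plan:
  Brewery1 to W: 52 × $6 = $312
  Brewery2 to W: 26 × $9 = $234
  Brewery2 to X: 33 × $2 = $66
  Brewery2 to Y: 24 × $7 = $168
  Brewery3 to W: 65 × $5 = $325
  Brewery4 to Y: 20 × $3 = $60
Total = 312 + 234 + 66 + 168 + 325 + 60 = $1165.

1165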